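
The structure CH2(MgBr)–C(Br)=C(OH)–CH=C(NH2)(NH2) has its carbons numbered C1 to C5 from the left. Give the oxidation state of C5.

+2

C5 has a double bond to C (2×0 = 0), one bond to N (+1), one bond to N (+1).
Oxidation state = 0 + 1 + 1 = +2.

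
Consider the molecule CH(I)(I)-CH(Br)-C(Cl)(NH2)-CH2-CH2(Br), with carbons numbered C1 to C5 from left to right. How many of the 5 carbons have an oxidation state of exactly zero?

1

Assign +1 per bond to O/N/halogen, −1 per bond to H or an electropositive element, and 0 per bond to carbon. Tallying each carbon:
C1: 1C, 1H, 2I → 0 − 1 + 2 = +1
C2: 2C, 1H, 1Br → 0 − 1 + 1 = 0
C3: 2C, 1N, 1Cl → 0 + 1 + 1 = +2
C4: 2C, 2H → 0 − 2 = -2
C5: 1C, 2H, 1Br → 0 − 2 + 1 = -1
1 carbon (C2) meets the condition.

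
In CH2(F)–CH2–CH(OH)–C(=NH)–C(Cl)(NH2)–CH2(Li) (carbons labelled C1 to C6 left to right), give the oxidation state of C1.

-1

Each bond to a more electronegative atom (O, N, halogen) counts +1, each bond to a less electronegative atom (H, metal, B, Si) counts −1, and each C–C bond counts 0.
C1 has one bond to C (0), one bond to H (-1), one bond to H (-1), one bond to F (+1).
Oxidation state = 0 − 1 − 1 + 1 = -1.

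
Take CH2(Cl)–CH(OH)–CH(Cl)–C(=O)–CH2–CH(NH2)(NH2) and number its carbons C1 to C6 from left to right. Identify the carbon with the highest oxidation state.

C4

Tallying each carbon's bonds:
C1: 1C, 2H, 1Cl → 0 − 2 + 1 = -1
C2: 2C, 1H, 1O → 0 − 1 + 1 = 0
C3: 2C, 1H, 1Cl → 0 − 1 + 1 = 0
C4: 2C, 2O → 0 + 2 = +2
C5: 2C, 2H → 0 − 2 = -2
C6: 1C, 1H, 2N → 0 − 1 + 2 = +1
The most oxidised carbon is C4 at +2.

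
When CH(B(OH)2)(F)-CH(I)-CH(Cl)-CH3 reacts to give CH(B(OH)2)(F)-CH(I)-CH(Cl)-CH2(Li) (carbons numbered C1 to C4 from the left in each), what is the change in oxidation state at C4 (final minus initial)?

Before: C4 has 1 bond to C, 3 bonds to H → oxidation state -3.
After: C4 has 1 bond to C, 2 bonds to H, 1 bond to Li → oxidation state -3.
Δ = -3 − (-3) = 0, so no net redox change at C4.

0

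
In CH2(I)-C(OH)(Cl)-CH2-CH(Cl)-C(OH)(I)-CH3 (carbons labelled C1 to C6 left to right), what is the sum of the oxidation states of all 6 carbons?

Tallying each carbon's bonds:
C1: 1C, 2H, 1I → 0 − 2 + 1 = -1
C2: 2C, 1O, 1Cl → 0 + 1 + 1 = +2
C3: 2C, 2H → 0 − 2 = -2
C4: 2C, 1H, 1Cl → 0 − 1 + 1 = 0
C5: 2C, 1O, 1I → 0 + 1 + 1 = +2
C6: 1C, 3H → 0 − 3 = -3
Sum = -1 + 2 − 2 + 0 + 2 − 3 = -2.

-2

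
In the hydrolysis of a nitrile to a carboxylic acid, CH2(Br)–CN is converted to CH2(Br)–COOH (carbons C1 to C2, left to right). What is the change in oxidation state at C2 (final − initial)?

Before: C2 has 1 bond to C, 3 bonds to N → oxidation state +3.
After: C2 has 1 bond to C, 3 bonds to O → oxidation state +3.
Δ = +3 − (+3) = 0, so no net redox change at C2.

0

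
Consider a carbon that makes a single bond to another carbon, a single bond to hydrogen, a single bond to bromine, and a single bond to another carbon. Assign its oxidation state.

Count +1 for every bond to an atom more electronegative than carbon and −1 for every bond to one less electronegative; C–C bonds are 0.
The carbon has one bond to C (0), one bond to C (0), one bond to Br (+1), one bond to H (-1).
Oxidation state = 0 + 0 + 1 − 1 = 0.

0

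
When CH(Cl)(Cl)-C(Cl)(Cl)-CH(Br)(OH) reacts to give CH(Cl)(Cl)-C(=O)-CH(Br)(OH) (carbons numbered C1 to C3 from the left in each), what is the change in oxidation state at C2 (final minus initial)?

0

Before: C2 has 2 bonds to C, 2 bonds to Cl → oxidation state +2.
After: C2 has 2 bonds to C, 2 bonds to O → oxidation state +2.
Δ = +2 − (+2) = 0, so no net redox change at C2.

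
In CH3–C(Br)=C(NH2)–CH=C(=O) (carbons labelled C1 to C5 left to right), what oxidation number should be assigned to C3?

+1

C3 has a double bond to C (2×0 = 0), one bond to C (0), one bond to N (+1).
Oxidation state = 0 + 0 + 1 = +1.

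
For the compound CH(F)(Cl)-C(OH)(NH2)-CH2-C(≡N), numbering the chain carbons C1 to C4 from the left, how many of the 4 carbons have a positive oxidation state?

Count +1 for every bond to an atom more electronegative than carbon and −1 for every bond to one less electronegative; C–C bonds are 0. Tallying each carbon:
C1: 1C, 1H, 1F, 1Cl → 0 − 1 + 1 + 1 = +1
C2: 2C, 1O, 1N → 0 + 1 + 1 = +2
C3: 2C, 2H → 0 − 2 = -2
C4: 1C, 3N → 0 + 3 = +3
3 carbons (C1, C2, C4) meet the condition.

3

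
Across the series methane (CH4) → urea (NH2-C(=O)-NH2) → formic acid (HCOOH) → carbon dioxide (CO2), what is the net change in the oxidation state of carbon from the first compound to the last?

Carbon oxidation states along the series — methane: -4, urea: +4, formic acid: +2, carbon dioxide: +4.
Net change = +4 − (-4) = +8.

+8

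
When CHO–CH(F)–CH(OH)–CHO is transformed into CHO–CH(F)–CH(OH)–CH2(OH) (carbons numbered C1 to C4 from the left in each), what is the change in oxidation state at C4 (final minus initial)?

Before: C4 has 1 bond to C, 1 bond to H, 2 bonds to O → oxidation state +1.
After: C4 has 1 bond to C, 2 bonds to H, 1 bond to O → oxidation state -1.
Δ = -1 − (+1) = -2, so this is a reduction at C4.

-2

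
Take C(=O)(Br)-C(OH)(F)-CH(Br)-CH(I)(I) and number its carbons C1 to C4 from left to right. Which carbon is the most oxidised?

Bonds to more-electronegative neighbours contribute +1 each, bonds to H or metals contribute −1 each, and C–C bonds contribute 0. Tallying each carbon:
C1: 1C, 2O, 1Br → 0 + 2 + 1 = +3
C2: 2C, 1O, 1F → 0 + 1 + 1 = +2
C3: 2C, 1H, 1Br → 0 − 1 + 1 = 0
C4: 1C, 1H, 2I → 0 − 1 + 2 = +1
The most oxidised carbon is C1 at +3.

C1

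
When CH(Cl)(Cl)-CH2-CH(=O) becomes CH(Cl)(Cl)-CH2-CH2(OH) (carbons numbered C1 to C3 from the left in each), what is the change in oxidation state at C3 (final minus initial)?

Before: C3 has 1 bond to C, 1 bond to H, 2 bonds to O → oxidation state +1.
After: C3 has 1 bond to C, 2 bonds to H, 1 bond to O → oxidation state -1.
Δ = -1 − (+1) = -2, so this is a reduction at C3.

-2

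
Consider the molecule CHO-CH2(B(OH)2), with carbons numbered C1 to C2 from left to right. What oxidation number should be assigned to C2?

C2 has one bond to C (0), one bond to B (-1), one bond to H (-1), one bond to H (-1).
Oxidation state = 0 − 1 − 1 − 1 = -3.

-3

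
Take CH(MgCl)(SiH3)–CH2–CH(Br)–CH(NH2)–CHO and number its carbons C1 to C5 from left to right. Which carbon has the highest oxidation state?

C5

Tallying each carbon's bonds:
C1: 1C, 1H, 1Mg, 1Si → 0 − 1 − 1 − 1 = -3
C2: 2C, 2H → 0 − 2 = -2
C3: 2C, 1H, 1Br → 0 − 1 + 1 = 0
C4: 2C, 1H, 1N → 0 − 1 + 1 = 0
C5: 1C, 1H, 2O → 0 − 1 + 2 = +1
The most oxidised carbon is C5 at +1.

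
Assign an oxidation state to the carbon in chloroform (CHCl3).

Each bond to a more electronegative atom (O, N, halogen) counts +1, each bond to a less electronegative atom (H, metal, B, Si) counts −1, and each C–C bond counts 0.
The carbon has one bond to H (-1), one bond to Cl (+1), one bond to Cl (+1), one bond to Cl (+1).
Oxidation state = -1 + 1 + 1 + 1 = +2.

+2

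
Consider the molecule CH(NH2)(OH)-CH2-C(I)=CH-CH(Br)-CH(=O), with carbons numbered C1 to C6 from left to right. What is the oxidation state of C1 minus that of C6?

0

C1: 1C, 1H, 1O, 1N → 0 − 1 + 1 + 1 = +1
C6: 1C, 1H, 2O → 0 − 1 + 2 = +1
Difference: +1 − (+1) = 0.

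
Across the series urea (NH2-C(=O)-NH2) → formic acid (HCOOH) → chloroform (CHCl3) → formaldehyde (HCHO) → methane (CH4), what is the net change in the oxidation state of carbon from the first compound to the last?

Carbon oxidation states along the series — urea: +4, formic acid: +2, chloroform: +2, formaldehyde: 0, methane: -4.
Net change = -4 − (+4) = -8.

-8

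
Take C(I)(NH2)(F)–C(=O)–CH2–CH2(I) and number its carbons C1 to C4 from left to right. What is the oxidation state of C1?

C1 has one bond to C (0), one bond to I (+1), one bond to N (+1), one bond to F (+1).
Oxidation state = 0 + 1 + 1 + 1 = +3.

+3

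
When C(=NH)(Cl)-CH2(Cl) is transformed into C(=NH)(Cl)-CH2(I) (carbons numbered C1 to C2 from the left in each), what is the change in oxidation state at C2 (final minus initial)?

Before: C2 has 1 bond to C, 2 bonds to H, 1 bond to Cl → oxidation state -1.
After: C2 has 1 bond to C, 2 bonds to H, 1 bond to I → oxidation state -1.
Δ = -1 − (-1) = 0, so no net redox change at C2.

0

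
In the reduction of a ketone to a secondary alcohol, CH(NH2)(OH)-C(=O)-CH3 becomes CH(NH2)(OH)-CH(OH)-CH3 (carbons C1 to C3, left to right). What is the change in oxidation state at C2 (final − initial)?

-2

Before: C2 has 2 bonds to C, 2 bonds to O → oxidation state +2.
After: C2 has 2 bonds to C, 1 bond to H, 1 bond to O → oxidation state 0.
Δ = 0 − (+2) = -2, so this is a reduction at C2.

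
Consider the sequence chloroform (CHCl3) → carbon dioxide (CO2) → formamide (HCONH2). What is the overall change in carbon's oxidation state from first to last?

Carbon oxidation states along the series — chloroform: +2, carbon dioxide: +4, formamide: +2.
Net change = +2 − (+2) = 0.

0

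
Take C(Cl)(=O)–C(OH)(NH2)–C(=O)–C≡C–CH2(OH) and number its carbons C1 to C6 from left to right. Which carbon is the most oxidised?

Each bond to a more electronegative atom (O, N, halogen) counts +1, each bond to a less electronegative atom (H, metal, B, Si) counts −1, and each C–C bond counts 0. Tallying each carbon:
C1: 1C, 2O, 1Cl → 0 + 2 + 1 = +3
C2: 2C, 1O, 1N → 0 + 1 + 1 = +2
C3: 2C, 2O → 0 + 2 = +2
C4: 4C → 0 = 0
C5: 4C → 0 = 0
C6: 1C, 2H, 1O → 0 − 2 + 1 = -1
The most oxidised carbon is C1 at +3.

C1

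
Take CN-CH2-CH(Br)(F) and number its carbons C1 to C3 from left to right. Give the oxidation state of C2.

-2

C2 has one bond to C (0), one bond to C (0), one bond to H (-1), one bond to H (-1).
Oxidation state = 0 + 0 − 1 − 1 = -2.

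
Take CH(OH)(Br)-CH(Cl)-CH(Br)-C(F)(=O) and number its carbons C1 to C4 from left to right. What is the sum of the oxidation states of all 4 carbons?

Assign +1 per bond to O/N/halogen, −1 per bond to H or an electropositive element, and 0 per bond to carbon. Tallying each carbon:
C1: 1C, 1H, 1O, 1Br → 0 − 1 + 1 + 1 = +1
C2: 2C, 1H, 1Cl → 0 − 1 + 1 = 0
C3: 2C, 1H, 1Br → 0 − 1 + 1 = 0
C4: 1C, 2O, 1F → 0 + 2 + 1 = +3
Sum = +1 + 0 + 0 + 3 = +4.

+4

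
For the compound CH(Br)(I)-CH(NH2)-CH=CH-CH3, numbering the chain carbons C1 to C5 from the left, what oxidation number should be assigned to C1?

Assign +1 per bond to O/N/halogen, −1 per bond to H or an electropositive element, and 0 per bond to carbon.
C1 has one bond to C (0), one bond to Br (+1), one bond to H (-1), one bond to I (+1).
Oxidation state = 0 + 1 − 1 + 1 = +1.

+1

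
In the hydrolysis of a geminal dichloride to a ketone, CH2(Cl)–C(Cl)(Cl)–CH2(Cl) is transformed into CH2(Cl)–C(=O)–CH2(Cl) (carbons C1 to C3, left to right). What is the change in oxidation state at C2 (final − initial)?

0

Before: C2 has 2 bonds to C, 2 bonds to Cl → oxidation state +2.
After: C2 has 2 bonds to C, 2 bonds to O → oxidation state +2.
Δ = +2 − (+2) = 0, so no net redox change at C2.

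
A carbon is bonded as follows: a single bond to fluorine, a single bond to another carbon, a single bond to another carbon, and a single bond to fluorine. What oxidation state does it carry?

+2

Assign +1 per bond to O/N/halogen, −1 per bond to H or an electropositive element, and 0 per bond to carbon.
The carbon has one bond to C (0), one bond to C (0), one bond to F (+1), one bond to F (+1).
Oxidation state = 0 + 0 + 1 + 1 = +2.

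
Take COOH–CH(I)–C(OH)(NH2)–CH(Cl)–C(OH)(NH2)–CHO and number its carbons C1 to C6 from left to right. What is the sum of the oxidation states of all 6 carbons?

Count +1 for every bond to an atom more electronegative than carbon and −1 for every bond to one less electronegative; C–C bonds are 0. Tallying each carbon:
C1: 1C, 3O → 0 + 3 = +3
C2: 2C, 1H, 1I → 0 − 1 + 1 = 0
C3: 2C, 1O, 1N → 0 + 1 + 1 = +2
C4: 2C, 1H, 1Cl → 0 − 1 + 1 = 0
C5: 2C, 1O, 1N → 0 + 1 + 1 = +2
C6: 1C, 1H, 2O → 0 − 1 + 2 = +1
Sum = +3 + 0 + 2 + 0 + 2 + 1 = +8.

+8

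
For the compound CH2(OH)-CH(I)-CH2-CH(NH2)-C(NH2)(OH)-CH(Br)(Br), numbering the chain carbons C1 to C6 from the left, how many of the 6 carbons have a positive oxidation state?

2

Tallying each carbon's bonds:
C1: 1C, 2H, 1O → 0 − 2 + 1 = -1
C2: 2C, 1H, 1I → 0 − 1 + 1 = 0
C3: 2C, 2H → 0 − 2 = -2
C4: 2C, 1H, 1N → 0 − 1 + 1 = 0
C5: 2C, 1O, 1N → 0 + 1 + 1 = +2
C6: 1C, 1H, 2Br → 0 − 1 + 2 = +1
2 carbons (C5, C6) meet the condition.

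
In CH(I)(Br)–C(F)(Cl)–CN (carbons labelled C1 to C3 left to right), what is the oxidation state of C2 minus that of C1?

C2: 2C, 1F, 1Cl → 0 + 1 + 1 = +2
C1: 1C, 1H, 1Br, 1I → 0 − 1 + 1 + 1 = +1
Difference: +2 − (+1) = +1.

+1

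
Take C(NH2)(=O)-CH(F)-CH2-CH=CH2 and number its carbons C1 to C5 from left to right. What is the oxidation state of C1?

+3

C1 has one bond to C (0), one bond to N (+1), a double bond to O (2×+1 = +2).
Oxidation state = 0 + 1 + 2 = +3.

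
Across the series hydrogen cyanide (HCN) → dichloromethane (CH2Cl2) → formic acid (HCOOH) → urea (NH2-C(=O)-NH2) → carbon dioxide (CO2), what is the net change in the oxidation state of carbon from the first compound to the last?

Carbon oxidation states along the series — hydrogen cyanide: +2, dichloromethane: 0, formic acid: +2, urea: +4, carbon dioxide: +4.
Net change = +4 − (+2) = +2.

+2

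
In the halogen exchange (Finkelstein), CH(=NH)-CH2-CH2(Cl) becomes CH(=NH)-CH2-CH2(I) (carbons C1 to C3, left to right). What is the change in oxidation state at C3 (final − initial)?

0

Before: C3 has 1 bond to C, 2 bonds to H, 1 bond to Cl → oxidation state -1.
After: C3 has 1 bond to C, 2 bonds to H, 1 bond to I → oxidation state -1.
Δ = -1 − (-1) = 0, so no net redox change at C3.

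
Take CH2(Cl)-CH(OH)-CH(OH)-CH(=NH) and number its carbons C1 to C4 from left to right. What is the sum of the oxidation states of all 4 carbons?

Tallying each carbon's bonds:
C1: 1C, 2H, 1Cl → 0 − 2 + 1 = -1
C2: 2C, 1H, 1O → 0 − 1 + 1 = 0
C3: 2C, 1H, 1O → 0 − 1 + 1 = 0
C4: 1C, 1H, 2N → 0 − 1 + 2 = +1
Sum = -1 + 0 + 0 + 1 = 0.

0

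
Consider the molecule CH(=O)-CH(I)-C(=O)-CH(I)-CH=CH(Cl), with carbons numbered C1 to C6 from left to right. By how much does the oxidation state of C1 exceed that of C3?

C1: 1C, 1H, 2O → 0 − 1 + 2 = +1
C3: 2C, 2O → 0 + 2 = +2
Difference: +1 − (+2) = -1.

-1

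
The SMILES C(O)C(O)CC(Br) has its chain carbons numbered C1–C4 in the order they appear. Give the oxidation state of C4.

C4 has one bond to C (0), one bond to Br (+1), one bond to H (-1), one bond to H (-1).
Oxidation state = 0 + 1 − 1 − 1 = -1.

-1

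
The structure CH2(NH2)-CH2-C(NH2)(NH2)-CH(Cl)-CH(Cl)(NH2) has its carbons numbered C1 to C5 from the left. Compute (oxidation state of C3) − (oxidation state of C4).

C3: 2C, 2N → 0 + 2 = +2
C4: 2C, 1H, 1Cl → 0 − 1 + 1 = 0
Difference: +2 − (0) = +2.

+2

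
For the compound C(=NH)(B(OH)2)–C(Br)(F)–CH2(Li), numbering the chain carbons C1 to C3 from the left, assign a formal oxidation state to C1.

C1 has one bond to C (0), a double bond to N (2×+1 = +2), one bond to B (-1).
Oxidation state = 0 + 2 − 1 = +1.

+1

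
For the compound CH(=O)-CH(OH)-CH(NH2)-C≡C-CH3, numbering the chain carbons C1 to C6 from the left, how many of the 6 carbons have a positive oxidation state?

1

Assign +1 per bond to O/N/halogen, −1 per bond to H or an electropositive element, and 0 per bond to carbon. Tallying each carbon:
C1: 1C, 1H, 2O → 0 − 1 + 2 = +1
C2: 2C, 1H, 1O → 0 − 1 + 1 = 0
C3: 2C, 1H, 1N → 0 − 1 + 1 = 0
C4: 4C → 0 = 0
C5: 4C → 0 = 0
C6: 1C, 3H → 0 − 3 = -3
1 carbon (C1) meets the condition.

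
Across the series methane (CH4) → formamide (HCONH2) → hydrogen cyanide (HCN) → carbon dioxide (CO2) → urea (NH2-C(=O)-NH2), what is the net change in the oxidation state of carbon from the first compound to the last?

+8

Carbon oxidation states along the series — methane: -4, formamide: +2, hydrogen cyanide: +2, carbon dioxide: +4, urea: +4.
Net change = +4 − (-4) = +8.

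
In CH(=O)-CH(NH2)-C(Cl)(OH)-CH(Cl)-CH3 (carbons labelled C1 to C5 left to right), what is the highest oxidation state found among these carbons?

Tallying each carbon's bonds:
C1: 1C, 1H, 2O → 0 − 1 + 2 = +1
C2: 2C, 1H, 1N → 0 − 1 + 1 = 0
C3: 2C, 1O, 1Cl → 0 + 1 + 1 = +2
C4: 2C, 1H, 1Cl → 0 − 1 + 1 = 0
C5: 1C, 3H → 0 − 3 = -3
The highest value is +2.

+2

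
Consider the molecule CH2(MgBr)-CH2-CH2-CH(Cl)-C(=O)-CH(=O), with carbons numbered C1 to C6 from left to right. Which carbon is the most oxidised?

Tallying each carbon's bonds:
C1: 1C, 2H, 1Mg → 0 − 2 − 1 = -3
C2: 2C, 2H → 0 − 2 = -2
C3: 2C, 2H → 0 − 2 = -2
C4: 2C, 1H, 1Cl → 0 − 1 + 1 = 0
C5: 2C, 2O → 0 + 2 = +2
C6: 1C, 1H, 2O → 0 − 1 + 2 = +1
The most oxidised carbon is C5 at +2.

C5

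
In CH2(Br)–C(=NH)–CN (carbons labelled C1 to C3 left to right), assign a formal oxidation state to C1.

-1

C1 has one bond to C (0), one bond to H (-1), one bond to Br (+1), one bond to H (-1).
Oxidation state = 0 − 1 + 1 − 1 = -1.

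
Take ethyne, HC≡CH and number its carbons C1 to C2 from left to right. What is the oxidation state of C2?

-1

C2 has one bond to H (-1), a triple bond to C (3×0 = 0).
Oxidation state = -1 + 0 = -1.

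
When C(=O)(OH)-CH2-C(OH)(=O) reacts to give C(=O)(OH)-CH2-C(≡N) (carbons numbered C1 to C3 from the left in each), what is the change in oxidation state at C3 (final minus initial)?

0

Before: C3 has 1 bond to C, 3 bonds to O → oxidation state +3.
After: C3 has 1 bond to C, 3 bonds to N → oxidation state +3.
Δ = +3 − (+3) = 0, so no net redox change at C3.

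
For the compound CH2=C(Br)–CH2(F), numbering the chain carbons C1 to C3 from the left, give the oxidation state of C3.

-1

Assign +1 per bond to O/N/halogen, −1 per bond to H or an electropositive element, and 0 per bond to carbon.
C3 has one bond to C (0), one bond to H (-1), one bond to F (+1), one bond to H (-1).
Oxidation state = 0 − 1 + 1 − 1 = -1.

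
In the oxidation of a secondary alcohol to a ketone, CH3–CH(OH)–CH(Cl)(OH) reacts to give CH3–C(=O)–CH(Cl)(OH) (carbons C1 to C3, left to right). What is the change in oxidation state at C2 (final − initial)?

+2

Before: C2 has 2 bonds to C, 1 bond to H, 1 bond to O → oxidation state 0.
After: C2 has 2 bonds to C, 2 bonds to O → oxidation state +2.
Δ = +2 − (0) = +2, so this is an oxidation at C2.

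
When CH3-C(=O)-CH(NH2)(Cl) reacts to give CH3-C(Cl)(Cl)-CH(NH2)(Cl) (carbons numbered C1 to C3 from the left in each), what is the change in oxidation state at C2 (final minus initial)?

Before: C2 has 2 bonds to C, 2 bonds to O → oxidation state +2.
After: C2 has 2 bonds to C, 2 bonds to Cl → oxidation state +2.
Δ = +2 − (+2) = 0, so no net redox change at C2.

0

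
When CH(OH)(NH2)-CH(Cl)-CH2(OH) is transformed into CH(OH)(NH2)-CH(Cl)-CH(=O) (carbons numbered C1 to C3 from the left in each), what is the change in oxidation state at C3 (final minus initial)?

Before: C3 has 1 bond to C, 2 bonds to H, 1 bond to O → oxidation state -1.
After: C3 has 1 bond to C, 1 bond to H, 2 bonds to O → oxidation state +1.
Δ = +1 − (-1) = +2, so this is an oxidation at C3.

+2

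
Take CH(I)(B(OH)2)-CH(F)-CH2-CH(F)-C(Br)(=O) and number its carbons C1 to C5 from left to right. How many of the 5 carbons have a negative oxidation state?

Tallying each carbon's bonds:
C1: 1C, 1H, 1I, 1B → 0 − 1 + 1 − 1 = -1
C2: 2C, 1H, 1F → 0 − 1 + 1 = 0
C3: 2C, 2H → 0 − 2 = -2
C4: 2C, 1H, 1F → 0 − 1 + 1 = 0
C5: 1C, 2O, 1Br → 0 + 2 + 1 = +3
2 carbons (C1, C3) meet the condition.

2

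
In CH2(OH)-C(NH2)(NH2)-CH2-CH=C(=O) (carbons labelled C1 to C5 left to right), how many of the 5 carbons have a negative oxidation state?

3

Tallying each carbon's bonds:
C1: 1C, 2H, 1O → 0 − 2 + 1 = -1
C2: 2C, 2N → 0 + 2 = +2
C3: 2C, 2H → 0 − 2 = -2
C4: 3C, 1H → 0 − 1 = -1
C5: 2C, 2O → 0 + 2 = +2
3 carbons (C1, C3, C4) meet the condition.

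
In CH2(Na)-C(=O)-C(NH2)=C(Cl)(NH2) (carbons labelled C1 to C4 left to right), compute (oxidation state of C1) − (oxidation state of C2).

-5

C1: 1C, 2H, 1Na → 0 − 2 − 1 = -3
C2: 2C, 2O → 0 + 2 = +2
Difference: -3 − (+2) = -5.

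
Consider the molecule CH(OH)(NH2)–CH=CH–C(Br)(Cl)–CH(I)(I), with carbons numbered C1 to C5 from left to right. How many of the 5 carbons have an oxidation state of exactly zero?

0

Bonds to more-electronegative neighbours contribute +1 each, bonds to H or metals contribute −1 each, and C–C bonds contribute 0. Tallying each carbon:
C1: 1C, 1H, 1O, 1N → 0 − 1 + 1 + 1 = +1
C2: 3C, 1H → 0 − 1 = -1
C3: 3C, 1H → 0 − 1 = -1
C4: 2C, 1Cl, 1Br → 0 + 1 + 1 = +2
C5: 1C, 1H, 2I → 0 − 1 + 2 = +1
0 carbons meet the condition.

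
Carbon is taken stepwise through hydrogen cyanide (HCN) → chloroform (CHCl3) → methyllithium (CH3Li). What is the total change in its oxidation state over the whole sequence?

-6

Carbon oxidation states along the series — hydrogen cyanide: +2, chloroform: +2, methyllithium: -4.
Net change = -4 − (+2) = -6.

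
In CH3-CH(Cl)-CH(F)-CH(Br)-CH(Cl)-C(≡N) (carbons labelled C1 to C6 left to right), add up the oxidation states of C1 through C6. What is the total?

Tallying each carbon's bonds:
C1: 1C, 3H → 0 − 3 = -3
C2: 2C, 1H, 1Cl → 0 − 1 + 1 = 0
C3: 2C, 1H, 1F → 0 − 1 + 1 = 0
C4: 2C, 1H, 1Br → 0 − 1 + 1 = 0
C5: 2C, 1H, 1Cl → 0 − 1 + 1 = 0
C6: 1C, 3N → 0 + 3 = +3
Sum = -3 + 0 + 0 + 0 + 0 + 3 = 0.

0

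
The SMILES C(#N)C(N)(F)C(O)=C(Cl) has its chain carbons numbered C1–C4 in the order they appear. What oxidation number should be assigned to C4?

C4 has a double bond to C (2×0 = 0), one bond to Cl (+1), one bond to H (-1).
Oxidation state = 0 + 1 − 1 = 0.

0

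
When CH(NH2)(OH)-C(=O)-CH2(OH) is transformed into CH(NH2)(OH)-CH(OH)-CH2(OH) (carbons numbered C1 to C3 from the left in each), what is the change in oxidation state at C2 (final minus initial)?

Before: C2 has 2 bonds to C, 2 bonds to O → oxidation state +2.
After: C2 has 2 bonds to C, 1 bond to H, 1 bond to O → oxidation state 0.
Δ = 0 − (+2) = -2, so this is a reduction at C2.

-2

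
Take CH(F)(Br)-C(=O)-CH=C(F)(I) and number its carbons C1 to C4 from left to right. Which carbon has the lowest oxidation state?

Each bond to a more electronegative atom (O, N, halogen) counts +1, each bond to a less electronegative atom (H, metal, B, Si) counts −1, and each C–C bond counts 0. Tallying each carbon:
C1: 1C, 1H, 1F, 1Br → 0 − 1 + 1 + 1 = +1
C2: 2C, 2O → 0 + 2 = +2
C3: 3C, 1H → 0 − 1 = -1
C4: 2C, 1F, 1I → 0 + 1 + 1 = +2
The most reduced carbon is C3 at -1.

C3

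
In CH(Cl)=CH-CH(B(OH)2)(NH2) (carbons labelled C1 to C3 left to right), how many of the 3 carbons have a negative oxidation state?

2

Bonds to more-electronegative neighbours contribute +1 each, bonds to H or metals contribute −1 each, and C–C bonds contribute 0. Tallying each carbon:
C1: 2C, 1H, 1Cl → 0 − 1 + 1 = 0
C2: 3C, 1H → 0 − 1 = -1
C3: 1C, 1H, 1N, 1B → 0 − 1 + 1 − 1 = -1
2 carbons (C2, C3) meet the condition.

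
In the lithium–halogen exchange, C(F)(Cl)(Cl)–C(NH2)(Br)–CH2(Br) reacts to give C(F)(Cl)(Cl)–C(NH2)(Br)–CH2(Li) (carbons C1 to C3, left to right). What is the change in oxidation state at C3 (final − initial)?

-2

Before: C3 has 1 bond to C, 2 bonds to H, 1 bond to Br → oxidation state -1.
After: C3 has 1 bond to C, 2 bonds to H, 1 bond to Li → oxidation state -3.
Δ = -3 − (-1) = -2, so this is a reduction at C3.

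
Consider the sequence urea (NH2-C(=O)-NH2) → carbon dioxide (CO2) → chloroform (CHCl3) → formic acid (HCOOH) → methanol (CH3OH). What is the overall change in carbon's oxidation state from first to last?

Carbon oxidation states along the series — urea: +4, carbon dioxide: +4, chloroform: +2, formic acid: +2, methanol: -2.
Net change = -2 − (+4) = -6.

-6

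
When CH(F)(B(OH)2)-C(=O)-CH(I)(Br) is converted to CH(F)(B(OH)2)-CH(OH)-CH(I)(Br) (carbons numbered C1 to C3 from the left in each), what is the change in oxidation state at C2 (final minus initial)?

-2

Before: C2 has 2 bonds to C, 2 bonds to O → oxidation state +2.
After: C2 has 2 bonds to C, 1 bond to H, 1 bond to O → oxidation state 0.
Δ = 0 − (+2) = -2, so this is a reduction at C2.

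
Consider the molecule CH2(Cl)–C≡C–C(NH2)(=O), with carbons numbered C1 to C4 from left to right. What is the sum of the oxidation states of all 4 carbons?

+2

Tallying each carbon's bonds:
C1: 1C, 2H, 1Cl → 0 − 2 + 1 = -1
C2: 4C → 0 = 0
C3: 4C → 0 = 0
C4: 1C, 2O, 1N → 0 + 2 + 1 = +3
Sum = -1 + 0 + 0 + 3 = +2.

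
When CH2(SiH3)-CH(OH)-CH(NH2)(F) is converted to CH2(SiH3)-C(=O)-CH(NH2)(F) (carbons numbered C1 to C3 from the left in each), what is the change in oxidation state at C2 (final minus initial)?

+2

Before: C2 has 2 bonds to C, 1 bond to H, 1 bond to O → oxidation state 0.
After: C2 has 2 bonds to C, 2 bonds to O → oxidation state +2.
Δ = +2 − (0) = +2, so this is an oxidation at C2.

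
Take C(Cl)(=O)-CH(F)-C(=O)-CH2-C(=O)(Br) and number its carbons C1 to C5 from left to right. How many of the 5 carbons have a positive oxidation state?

3

Count +1 for every bond to an atom more electronegative than carbon and −1 for every bond to one less electronegative; C–C bonds are 0. Tallying each carbon:
C1: 1C, 2O, 1Cl → 0 + 2 + 1 = +3
C2: 2C, 1H, 1F → 0 − 1 + 1 = 0
C3: 2C, 2O → 0 + 2 = +2
C4: 2C, 2H → 0 − 2 = -2
C5: 1C, 2O, 1Br → 0 + 2 + 1 = +3
3 carbons (C1, C3, C5) meet the condition.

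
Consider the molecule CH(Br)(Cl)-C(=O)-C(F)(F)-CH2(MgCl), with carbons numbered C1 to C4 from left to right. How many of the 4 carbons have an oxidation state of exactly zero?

0

Assign +1 per bond to O/N/halogen, −1 per bond to H or an electropositive element, and 0 per bond to carbon. Tallying each carbon:
C1: 1C, 1H, 1Cl, 1Br → 0 − 1 + 1 + 1 = +1
C2: 2C, 2O → 0 + 2 = +2
C3: 2C, 2F → 0 + 2 = +2
C4: 1C, 2H, 1Mg → 0 − 2 − 1 = -3
0 carbons meet the condition.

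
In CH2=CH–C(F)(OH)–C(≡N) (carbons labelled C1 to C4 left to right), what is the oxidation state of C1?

-2

C1 has a double bond to C (2×0 = 0), one bond to H (-1), one bond to H (-1).
Oxidation state = 0 − 1 − 1 = -2.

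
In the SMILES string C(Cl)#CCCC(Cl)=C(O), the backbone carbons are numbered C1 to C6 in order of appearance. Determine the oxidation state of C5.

C5 has one bond to C (0), a double bond to C (2×0 = 0), one bond to Cl (+1).
Oxidation state = 0 + 0 + 1 = +1.

+1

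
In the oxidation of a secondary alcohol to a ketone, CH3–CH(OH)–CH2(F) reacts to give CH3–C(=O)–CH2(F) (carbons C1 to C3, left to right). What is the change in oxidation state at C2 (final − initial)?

Before: C2 has 2 bonds to C, 1 bond to H, 1 bond to O → oxidation state 0.
After: C2 has 2 bonds to C, 2 bonds to O → oxidation state +2.
Δ = +2 − (0) = +2, so this is an oxidation at C2.

+2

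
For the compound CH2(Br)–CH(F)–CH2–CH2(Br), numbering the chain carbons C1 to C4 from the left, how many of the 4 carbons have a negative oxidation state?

3

Assign +1 per bond to O/N/halogen, −1 per bond to H or an electropositive element, and 0 per bond to carbon. Tallying each carbon:
C1: 1C, 2H, 1Br → 0 − 2 + 1 = -1
C2: 2C, 1H, 1F → 0 − 1 + 1 = 0
C3: 2C, 2H → 0 − 2 = -2
C4: 1C, 2H, 1Br → 0 − 2 + 1 = -1
3 carbons (C1, C3, C4) meet the condition.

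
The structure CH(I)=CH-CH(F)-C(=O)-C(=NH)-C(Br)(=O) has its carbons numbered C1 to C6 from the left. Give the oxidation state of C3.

0

C3 has one bond to C (0), one bond to C (0), one bond to F (+1), one bond to H (-1).
Oxidation state = 0 + 0 + 1 − 1 = 0.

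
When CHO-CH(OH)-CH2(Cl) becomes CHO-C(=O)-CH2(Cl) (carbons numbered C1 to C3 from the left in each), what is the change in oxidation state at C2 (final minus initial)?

+2

Before: C2 has 2 bonds to C, 1 bond to H, 1 bond to O → oxidation state 0.
After: C2 has 2 bonds to C, 2 bonds to O → oxidation state +2.
Δ = +2 − (0) = +2, so this is an oxidation at C2.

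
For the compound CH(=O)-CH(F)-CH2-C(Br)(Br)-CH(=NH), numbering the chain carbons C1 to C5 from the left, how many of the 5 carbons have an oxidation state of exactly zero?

1

Count +1 for every bond to an atom more electronegative than carbon and −1 for every bond to one less electronegative; C–C bonds are 0. Tallying each carbon:
C1: 1C, 1H, 2O → 0 − 1 + 2 = +1
C2: 2C, 1H, 1F → 0 − 1 + 1 = 0
C3: 2C, 2H → 0 − 2 = -2
C4: 2C, 2Br → 0 + 2 = +2
C5: 1C, 1H, 2N → 0 − 1 + 2 = +1
1 carbon (C2) meets the condition.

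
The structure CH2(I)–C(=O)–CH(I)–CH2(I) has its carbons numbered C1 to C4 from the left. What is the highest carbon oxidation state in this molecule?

+2

Tallying each carbon's bonds:
C1: 1C, 2H, 1I → 0 − 2 + 1 = -1
C2: 2C, 2O → 0 + 2 = +2
C3: 2C, 1H, 1I → 0 − 1 + 1 = 0
C4: 1C, 2H, 1I → 0 − 2 + 1 = -1
The highest value is +2.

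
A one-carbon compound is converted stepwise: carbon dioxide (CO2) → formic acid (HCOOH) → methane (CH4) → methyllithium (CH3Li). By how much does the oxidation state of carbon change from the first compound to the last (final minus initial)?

Carbon oxidation states along the series — carbon dioxide: +4, formic acid: +2, methane: -4, methyllithium: -4.
Net change = -4 − (+4) = -8.

-8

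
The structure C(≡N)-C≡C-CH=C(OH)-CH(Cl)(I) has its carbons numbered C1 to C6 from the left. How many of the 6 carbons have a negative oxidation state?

Tallying each carbon's bonds:
C1: 1C, 3N → 0 + 3 = +3
C2: 4C → 0 = 0
C3: 4C → 0 = 0
C4: 3C, 1H → 0 − 1 = -1
C5: 3C, 1O → 0 + 1 = +1
C6: 1C, 1H, 1Cl, 1I → 0 − 1 + 1 + 1 = +1
1 carbon (C4) meets the condition.

1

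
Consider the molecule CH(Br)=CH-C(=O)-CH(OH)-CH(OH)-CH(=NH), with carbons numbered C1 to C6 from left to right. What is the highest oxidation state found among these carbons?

+2

Count +1 for every bond to an atom more electronegative than carbon and −1 for every bond to one less electronegative; C–C bonds are 0. Tallying each carbon:
C1: 2C, 1H, 1Br → 0 − 1 + 1 = 0
C2: 3C, 1H → 0 − 1 = -1
C3: 2C, 2O → 0 + 2 = +2
C4: 2C, 1H, 1O → 0 − 1 + 1 = 0
C5: 2C, 1H, 1O → 0 − 1 + 1 = 0
C6: 1C, 1H, 2N → 0 − 1 + 2 = +1
The highest value is +2.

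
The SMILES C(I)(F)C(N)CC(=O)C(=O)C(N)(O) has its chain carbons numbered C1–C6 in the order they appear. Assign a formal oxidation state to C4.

+2

Bonds to more-electronegative neighbours contribute +1 each, bonds to H or metals contribute −1 each, and C–C bonds contribute 0.
C4 has one bond to C (0), one bond to C (0), a double bond to O (2×+1 = +2).
Oxidation state = 0 + 0 + 2 = +2.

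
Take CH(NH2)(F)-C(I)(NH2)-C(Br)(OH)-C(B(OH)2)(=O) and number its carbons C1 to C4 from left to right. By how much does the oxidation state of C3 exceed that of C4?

C3: 2C, 1O, 1Br → 0 + 1 + 1 = +2
C4: 1C, 2O, 1B → 0 + 2 − 1 = +1
Difference: +2 − (+1) = +1.

+1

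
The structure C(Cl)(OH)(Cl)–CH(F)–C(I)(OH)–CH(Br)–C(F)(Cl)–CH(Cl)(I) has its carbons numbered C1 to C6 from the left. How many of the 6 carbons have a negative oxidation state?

Assign +1 per bond to O/N/halogen, −1 per bond to H or an electropositive element, and 0 per bond to carbon. Tallying each carbon:
C1: 1C, 1O, 2Cl → 0 + 1 + 2 = +3
C2: 2C, 1H, 1F → 0 − 1 + 1 = 0
C3: 2C, 1O, 1I → 0 + 1 + 1 = +2
C4: 2C, 1H, 1Br → 0 − 1 + 1 = 0
C5: 2C, 1F, 1Cl → 0 + 1 + 1 = +2
C6: 1C, 1H, 1Cl, 1I → 0 − 1 + 1 + 1 = +1
0 carbons meet the condition.

0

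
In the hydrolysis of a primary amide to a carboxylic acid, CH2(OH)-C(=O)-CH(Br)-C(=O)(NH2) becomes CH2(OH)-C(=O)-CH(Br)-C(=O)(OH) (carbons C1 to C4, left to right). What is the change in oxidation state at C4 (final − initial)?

Before: C4 has 1 bond to C, 2 bonds to O, 1 bond to N → oxidation state +3.
After: C4 has 1 bond to C, 3 bonds to O → oxidation state +3.
Δ = +3 − (+3) = 0, so no net redox change at C4.

0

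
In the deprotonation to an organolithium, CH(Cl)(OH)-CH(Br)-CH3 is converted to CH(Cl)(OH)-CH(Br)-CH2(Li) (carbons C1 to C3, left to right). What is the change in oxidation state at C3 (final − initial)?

Before: C3 has 1 bond to C, 3 bonds to H → oxidation state -3.
After: C3 has 1 bond to C, 2 bonds to H, 1 bond to Li → oxidation state -3.
Δ = -3 − (-3) = 0, so no net redox change at C3.

0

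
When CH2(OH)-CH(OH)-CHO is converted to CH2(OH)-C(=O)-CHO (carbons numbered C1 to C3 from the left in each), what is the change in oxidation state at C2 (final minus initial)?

+2

Before: C2 has 2 bonds to C, 1 bond to H, 1 bond to O → oxidation state 0.
After: C2 has 2 bonds to C, 2 bonds to O → oxidation state +2.
Δ = +2 − (0) = +2, so this is an oxidation at C2.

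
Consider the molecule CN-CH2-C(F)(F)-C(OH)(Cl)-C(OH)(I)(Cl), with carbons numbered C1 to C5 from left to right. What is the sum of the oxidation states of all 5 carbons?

+8

Count +1 for every bond to an atom more electronegative than carbon and −1 for every bond to one less electronegative; C–C bonds are 0. Tallying each carbon:
C1: 1C, 3N → 0 + 3 = +3
C2: 2C, 2H → 0 − 2 = -2
C3: 2C, 2F → 0 + 2 = +2
C4: 2C, 1O, 1Cl → 0 + 1 + 1 = +2
C5: 1C, 1O, 1Cl, 1I → 0 + 1 + 1 + 1 = +3
Sum = +3 − 2 + 2 + 2 + 3 = +8.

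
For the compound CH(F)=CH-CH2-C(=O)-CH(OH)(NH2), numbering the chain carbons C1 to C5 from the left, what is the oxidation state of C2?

-1

Each bond to a more electronegative atom (O, N, halogen) counts +1, each bond to a less electronegative atom (H, metal, B, Si) counts −1, and each C–C bond counts 0.
C2 has a double bond to C (2×0 = 0), one bond to C (0), one bond to H (-1).
Oxidation state = 0 + 0 − 1 = -1.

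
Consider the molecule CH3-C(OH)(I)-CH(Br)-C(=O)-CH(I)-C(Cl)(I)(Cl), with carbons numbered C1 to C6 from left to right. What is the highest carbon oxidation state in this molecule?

Tallying each carbon's bonds:
C1: 1C, 3H → 0 − 3 = -3
C2: 2C, 1O, 1I → 0 + 1 + 1 = +2
C3: 2C, 1H, 1Br → 0 − 1 + 1 = 0
C4: 2C, 2O → 0 + 2 = +2
C5: 2C, 1H, 1I → 0 − 1 + 1 = 0
C6: 1C, 2Cl, 1I → 0 + 2 + 1 = +3
The highest value is +3.

+3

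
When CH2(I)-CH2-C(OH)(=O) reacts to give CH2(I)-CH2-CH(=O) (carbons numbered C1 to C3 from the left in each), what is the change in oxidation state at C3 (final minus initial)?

Before: C3 has 1 bond to C, 3 bonds to O → oxidation state +3.
After: C3 has 1 bond to C, 1 bond to H, 2 bonds to O → oxidation state +1.
Δ = +1 − (+3) = -2, so this is a reduction at C3.

-2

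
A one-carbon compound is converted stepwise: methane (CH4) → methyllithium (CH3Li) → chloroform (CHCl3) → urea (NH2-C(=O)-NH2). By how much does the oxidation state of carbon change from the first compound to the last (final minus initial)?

+8

Carbon oxidation states along the series — methane: -4, methyllithium: -4, chloroform: +2, urea: +4.
Net change = +4 − (-4) = +8.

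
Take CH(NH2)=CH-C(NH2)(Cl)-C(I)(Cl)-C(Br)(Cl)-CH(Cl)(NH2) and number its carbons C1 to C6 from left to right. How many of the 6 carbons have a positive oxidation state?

4

Tallying each carbon's bonds:
C1: 2C, 1H, 1N → 0 − 1 + 1 = 0
C2: 3C, 1H → 0 − 1 = -1
C3: 2C, 1N, 1Cl → 0 + 1 + 1 = +2
C4: 2C, 1Cl, 1I → 0 + 1 + 1 = +2
C5: 2C, 1Cl, 1Br → 0 + 1 + 1 = +2
C6: 1C, 1H, 1N, 1Cl → 0 − 1 + 1 + 1 = +1
4 carbons (C3, C4, C5, C6) meet the condition.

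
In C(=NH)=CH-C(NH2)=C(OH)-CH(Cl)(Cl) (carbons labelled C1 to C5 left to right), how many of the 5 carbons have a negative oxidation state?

1

Count +1 for every bond to an atom more electronegative than carbon and −1 for every bond to one less electronegative; C–C bonds are 0. Tallying each carbon:
C1: 2C, 2N → 0 + 2 = +2
C2: 3C, 1H → 0 − 1 = -1
C3: 3C, 1N → 0 + 1 = +1
C4: 3C, 1O → 0 + 1 = +1
C5: 1C, 1H, 2Cl → 0 − 1 + 2 = +1
1 carbon (C2) meets the condition.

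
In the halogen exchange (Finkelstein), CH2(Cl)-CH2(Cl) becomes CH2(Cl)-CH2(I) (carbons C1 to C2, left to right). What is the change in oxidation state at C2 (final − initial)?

Before: C2 has 1 bond to C, 2 bonds to H, 1 bond to Cl → oxidation state -1.
After: C2 has 1 bond to C, 2 bonds to H, 1 bond to I → oxidation state -1.
Δ = -1 − (-1) = 0, so no net redox change at C2.

0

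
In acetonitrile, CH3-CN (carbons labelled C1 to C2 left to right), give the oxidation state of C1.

-3

Each bond to a more electronegative atom (O, N, halogen) counts +1, each bond to a less electronegative atom (H, metal, B, Si) counts −1, and each C–C bond counts 0.
C1 has one bond to H (-1), one bond to H (-1), one bond to H (-1), one bond to C (0).
Oxidation state = -1 − 1 − 1 + 0 = -3.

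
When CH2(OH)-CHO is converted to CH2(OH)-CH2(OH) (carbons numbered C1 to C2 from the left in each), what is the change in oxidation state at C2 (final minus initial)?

Before: C2 has 1 bond to C, 1 bond to H, 2 bonds to O → oxidation state +1.
After: C2 has 1 bond to C, 2 bonds to H, 1 bond to O → oxidation state -1.
Δ = -1 − (+1) = -2, so this is a reduction at C2.

-2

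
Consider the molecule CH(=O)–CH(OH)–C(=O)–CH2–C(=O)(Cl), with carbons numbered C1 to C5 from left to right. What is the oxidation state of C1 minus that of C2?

C1: 1C, 1H, 2O → 0 − 1 + 2 = +1
C2: 2C, 1H, 1O → 0 − 1 + 1 = 0
Difference: +1 − (0) = +1.

+1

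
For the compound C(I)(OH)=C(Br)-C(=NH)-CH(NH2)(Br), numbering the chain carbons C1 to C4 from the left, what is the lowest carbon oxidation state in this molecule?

Bonds to more-electronegative neighbours contribute +1 each, bonds to H or metals contribute −1 each, and C–C bonds contribute 0. Tallying each carbon:
C1: 2C, 1O, 1I → 0 + 1 + 1 = +2
C2: 3C, 1Br → 0 + 1 = +1
C3: 2C, 2N → 0 + 2 = +2
C4: 1C, 1H, 1N, 1Br → 0 − 1 + 1 + 1 = +1
The lowest value is +1.

+1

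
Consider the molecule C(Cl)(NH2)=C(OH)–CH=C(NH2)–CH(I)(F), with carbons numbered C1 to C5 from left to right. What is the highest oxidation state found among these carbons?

+2

Tallying each carbon's bonds:
C1: 2C, 1N, 1Cl → 0 + 1 + 1 = +2
C2: 3C, 1O → 0 + 1 = +1
C3: 3C, 1H → 0 − 1 = -1
C4: 3C, 1N → 0 + 1 = +1
C5: 1C, 1H, 1F, 1I → 0 − 1 + 1 + 1 = +1
The highest value is +2.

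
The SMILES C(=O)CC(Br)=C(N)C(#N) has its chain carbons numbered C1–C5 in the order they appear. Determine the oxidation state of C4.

Assign +1 per bond to O/N/halogen, −1 per bond to H or an electropositive element, and 0 per bond to carbon.
C4 has a double bond to C (2×0 = 0), one bond to C (0), one bond to N (+1).
Oxidation state = 0 + 0 + 1 = +1.

+1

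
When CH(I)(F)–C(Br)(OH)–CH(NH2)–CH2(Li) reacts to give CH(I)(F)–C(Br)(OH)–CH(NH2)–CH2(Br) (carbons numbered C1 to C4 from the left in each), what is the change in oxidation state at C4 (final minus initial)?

Before: C4 has 1 bond to C, 2 bonds to H, 1 bond to Li → oxidation state -3.
After: C4 has 1 bond to C, 2 bonds to H, 1 bond to Br → oxidation state -1.
Δ = -1 − (-3) = +2, so this is an oxidation at C4.

+2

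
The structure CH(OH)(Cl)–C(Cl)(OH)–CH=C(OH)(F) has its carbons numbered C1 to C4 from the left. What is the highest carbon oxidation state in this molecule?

Tallying each carbon's bonds:
C1: 1C, 1H, 1O, 1Cl → 0 − 1 + 1 + 1 = +1
C2: 2C, 1O, 1Cl → 0 + 1 + 1 = +2
C3: 3C, 1H → 0 − 1 = -1
C4: 2C, 1O, 1F → 0 + 1 + 1 = +2
The highest value is +2.

+2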